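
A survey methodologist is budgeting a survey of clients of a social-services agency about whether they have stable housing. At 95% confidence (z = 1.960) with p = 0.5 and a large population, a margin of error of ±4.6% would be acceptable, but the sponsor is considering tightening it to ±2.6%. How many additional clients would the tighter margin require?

At ±4.6%: n = 1.960² × 0.2500 / 0.046² ≈ 453.88 → 454.
At ±2.6%: n = 1.960² × 0.2500 / 0.026² ≈ 1420.71 → 1421.
Additional respondents: 1421 − 454 = 967.

967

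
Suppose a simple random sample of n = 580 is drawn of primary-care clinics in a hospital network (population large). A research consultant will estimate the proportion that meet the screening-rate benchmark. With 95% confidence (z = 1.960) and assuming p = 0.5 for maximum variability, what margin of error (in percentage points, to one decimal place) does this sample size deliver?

SE(p̂) = √[p(1−p)/n] = √[0.2500/580] = 0.02076.
E = z × SE = 1.960 × 0.02076 = 0.04069, or 4.1 percentage points.

4.1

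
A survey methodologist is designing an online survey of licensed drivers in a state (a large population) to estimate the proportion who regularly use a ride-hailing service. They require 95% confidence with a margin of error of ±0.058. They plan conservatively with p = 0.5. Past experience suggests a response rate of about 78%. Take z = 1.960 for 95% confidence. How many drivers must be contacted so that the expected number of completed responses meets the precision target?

367

Completed interviews needed: n₀ = 1.960² × 0.2500 / 0.058² ≈ 285.49 → 286.
At a 78% response rate, contacts needed = 286 / 0.78 ≈ 366.67 → 367.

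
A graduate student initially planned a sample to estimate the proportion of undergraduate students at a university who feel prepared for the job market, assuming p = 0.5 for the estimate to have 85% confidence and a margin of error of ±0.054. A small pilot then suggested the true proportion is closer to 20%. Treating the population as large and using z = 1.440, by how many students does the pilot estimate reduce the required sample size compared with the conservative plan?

Conservative (p = 0.5): n = 1.440² × 0.25 / 0.054² ≈ 177.78 → 178.
Using p = 0.20: p(1−p) = 0.1600, so n = 1.440² × 0.1600 / 0.054² ≈ 113.78 → 114.
Reduction: 178 − 114 = 64.

64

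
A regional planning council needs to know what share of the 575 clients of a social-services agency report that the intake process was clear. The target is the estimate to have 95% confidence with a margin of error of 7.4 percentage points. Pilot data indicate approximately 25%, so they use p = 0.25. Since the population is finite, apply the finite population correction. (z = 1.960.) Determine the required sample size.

108

Unadjusted: n₀ = 1.960² × 0.25 × 0.75 / 0.074² ≈ 131.54, so n₀ = 132.
Finite population correction with N = 575: n = n₀ / (1 + (n₀−1)/N) = 132 / (1 + 131/575) = 132 / 1.2278 ≈ 107.51.
Rounding up, n = 108.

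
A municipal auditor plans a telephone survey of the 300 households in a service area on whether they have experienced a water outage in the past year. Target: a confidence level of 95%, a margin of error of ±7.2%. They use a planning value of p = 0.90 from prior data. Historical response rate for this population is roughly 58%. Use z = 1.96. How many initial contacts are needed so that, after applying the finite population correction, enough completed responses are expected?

95

Completed interviews needed (unadjusted): n₀ = 1.96² × 0.0900 / 0.072² ≈ 66.69 → 67.
FPC for N = 300: n = 67 / (1 + 66/300) = 67 / 1.2200 ≈ 54.92 → 55.
At a 58% response rate, contacts needed = 55 / 0.58 ≈ 94.83 → 95.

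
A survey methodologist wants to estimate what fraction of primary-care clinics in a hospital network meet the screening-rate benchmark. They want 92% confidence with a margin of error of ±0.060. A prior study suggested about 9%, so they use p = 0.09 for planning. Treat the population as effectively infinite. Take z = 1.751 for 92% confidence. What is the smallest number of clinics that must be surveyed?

With p = 0.09, p(1−p) = 0.0819.
n = z²·p(1−p)/E² = 1.751² × 0.0819 / 0.060² = 3.0660 × 0.0819 / 0.003600 ≈ 69.75.
Rounding up gives n = 70.

70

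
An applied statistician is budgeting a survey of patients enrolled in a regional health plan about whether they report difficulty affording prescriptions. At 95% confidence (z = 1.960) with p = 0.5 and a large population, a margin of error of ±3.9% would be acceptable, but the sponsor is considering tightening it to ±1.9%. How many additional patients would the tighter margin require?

At ±3.9%: n = 1.960² × 0.2500 / 0.039² ≈ 631.43 → 632.
At ±1.9%: n = 1.960² × 0.2500 / 0.019² ≈ 2660.39 → 2661.
Additional respondents: 2661 − 632 = 2029.

2029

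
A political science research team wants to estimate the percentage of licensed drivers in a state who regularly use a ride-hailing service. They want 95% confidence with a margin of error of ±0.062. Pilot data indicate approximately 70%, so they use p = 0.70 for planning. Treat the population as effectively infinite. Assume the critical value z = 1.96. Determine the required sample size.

With p = 0.70, p(1−p) = 0.2100.
n = z²·p(1−p)/E² = 1.96² × 0.2100 / 0.062² = 3.8416 × 0.2100 / 0.003844 ≈ 209.87.
Rounding up gives n = 210.

210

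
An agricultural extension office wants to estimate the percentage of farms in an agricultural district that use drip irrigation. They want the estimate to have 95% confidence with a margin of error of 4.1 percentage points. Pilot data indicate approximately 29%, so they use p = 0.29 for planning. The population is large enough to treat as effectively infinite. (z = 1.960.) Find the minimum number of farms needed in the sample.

471

With p = 0.29, p(1−p) = 0.2059.
n = z²·p(1−p)/E² = 1.960² × 0.2059 / 0.041² = 3.8416 × 0.2059 / 0.001681 ≈ 470.54.
Rounding up gives n = 471.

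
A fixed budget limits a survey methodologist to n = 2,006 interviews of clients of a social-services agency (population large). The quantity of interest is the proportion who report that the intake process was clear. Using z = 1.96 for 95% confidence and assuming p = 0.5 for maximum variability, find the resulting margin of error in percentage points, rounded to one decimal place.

SE(p̂) = √[p(1−p)/n] = √[0.2500/2006] = 0.01116.
E = z × SE = 1.96 × 0.01116 = 0.02188, or 2.2 percentage points.

2.2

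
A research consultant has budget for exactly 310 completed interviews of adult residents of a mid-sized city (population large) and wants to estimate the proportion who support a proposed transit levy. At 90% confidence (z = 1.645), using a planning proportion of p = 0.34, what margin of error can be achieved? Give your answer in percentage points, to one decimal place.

SE(p̂) = √[p(1−p)/n] = √[0.2244/310] = 0.02690.
E = z × SE = 1.645 × 0.02690 = 0.04426, or 4.4 percentage points.

4.4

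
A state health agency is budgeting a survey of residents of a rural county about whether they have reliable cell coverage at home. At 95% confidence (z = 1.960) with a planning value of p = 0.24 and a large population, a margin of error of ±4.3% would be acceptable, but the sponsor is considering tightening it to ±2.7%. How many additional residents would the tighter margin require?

583

At ±4.3%: n = 1.960² × 0.1824 / 0.043² ≈ 378.97 → 379.
At ±2.7%: n = 1.960² × 0.1824 / 0.027² ≈ 961.19 → 962.
Additional respondents: 962 − 379 = 583.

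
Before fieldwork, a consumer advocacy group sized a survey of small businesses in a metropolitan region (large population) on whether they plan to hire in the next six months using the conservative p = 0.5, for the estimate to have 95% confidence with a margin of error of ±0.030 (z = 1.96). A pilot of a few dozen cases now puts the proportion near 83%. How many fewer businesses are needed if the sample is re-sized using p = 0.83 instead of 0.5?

465

Conservative (p = 0.5): n = 1.96² × 0.25 / 0.030² ≈ 1067.11 → 1068.
Using p = 0.83: p(1−p) = 0.1411, so n = 1.96² × 0.1411 / 0.030² ≈ 602.28 → 603.
Reduction: 1068 − 603 = 465.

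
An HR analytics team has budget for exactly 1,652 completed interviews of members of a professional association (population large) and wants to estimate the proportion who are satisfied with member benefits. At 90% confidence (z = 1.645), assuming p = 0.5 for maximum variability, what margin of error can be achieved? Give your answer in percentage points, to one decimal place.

2.0

SE(p̂) = √[p(1−p)/n] = √[0.2500/1652] = 0.01230.
E = z × SE = 1.645 × 0.01230 = 0.02024, or 2.0 percentage points.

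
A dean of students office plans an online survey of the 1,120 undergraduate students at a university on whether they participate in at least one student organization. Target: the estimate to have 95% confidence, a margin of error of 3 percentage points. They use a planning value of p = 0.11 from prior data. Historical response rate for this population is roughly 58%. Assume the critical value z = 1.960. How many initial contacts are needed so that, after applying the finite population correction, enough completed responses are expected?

526

Completed interviews needed (unadjusted): n₀ = 1.960² × 0.0979 / 0.030² ≈ 417.88 → 418.
FPC for N = 1,120: n = 418 / (1 + 417/1120) = 418 / 1.3723 ≈ 304.59 → 305.
At a 58% response rate, contacts needed = 305 / 0.58 ≈ 525.86 → 526.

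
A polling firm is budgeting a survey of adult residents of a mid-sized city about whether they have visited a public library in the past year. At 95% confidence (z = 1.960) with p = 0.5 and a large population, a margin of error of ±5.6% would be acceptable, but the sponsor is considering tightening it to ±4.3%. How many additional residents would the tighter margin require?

213

At ±5.6%: n = 1.960² × 0.2500 / 0.056² ≈ 306.25 → 307.
At ±4.3%: n = 1.960² × 0.2500 / 0.043² ≈ 519.42 → 520.
Additional respondents: 520 − 307 = 213.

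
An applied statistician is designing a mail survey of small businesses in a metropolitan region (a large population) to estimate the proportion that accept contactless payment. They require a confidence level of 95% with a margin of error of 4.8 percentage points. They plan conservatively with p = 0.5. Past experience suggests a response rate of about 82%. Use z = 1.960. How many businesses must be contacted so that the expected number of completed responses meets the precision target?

Completed interviews needed: n₀ = 1.960² × 0.2500 / 0.048² ≈ 416.84 → 417.
At an 82% response rate, contacts needed = 417 / 0.82 ≈ 508.54 → 509.

509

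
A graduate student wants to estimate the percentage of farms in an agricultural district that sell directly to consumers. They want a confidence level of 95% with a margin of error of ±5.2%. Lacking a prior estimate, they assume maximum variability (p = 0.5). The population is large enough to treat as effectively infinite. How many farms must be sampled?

For 95% confidence, z = 1.960.
With p = 0.5, p(1−p) = 0.25.
n = z²·p(1−p)/E² = 1.960² × 0.2500 / 0.052² = 3.8416 × 0.2500 / 0.002704 ≈ 355.18.
Rounding up gives n = 356.

356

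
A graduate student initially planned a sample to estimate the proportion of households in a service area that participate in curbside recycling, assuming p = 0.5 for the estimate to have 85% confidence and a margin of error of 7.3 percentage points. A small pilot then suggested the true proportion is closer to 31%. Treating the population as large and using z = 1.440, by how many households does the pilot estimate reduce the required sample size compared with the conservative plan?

14

Conservative (p = 0.5): n = 1.440² × 0.25 / 0.073² ≈ 97.28 → 98.
Using p = 0.31: p(1−p) = 0.2139, so n = 1.440² × 0.2139 / 0.073² ≈ 83.23 → 84.
Reduction: 98 − 84 = 14.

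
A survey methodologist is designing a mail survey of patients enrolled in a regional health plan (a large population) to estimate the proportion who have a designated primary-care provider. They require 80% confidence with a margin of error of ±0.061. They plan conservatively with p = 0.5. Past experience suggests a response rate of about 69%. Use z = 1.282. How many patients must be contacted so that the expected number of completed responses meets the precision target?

Completed interviews needed: n₀ = 1.282² × 0.2500 / 0.061² ≈ 110.42 → 111.
At a 69% response rate, contacts needed = 111 / 0.69 ≈ 160.87 → 161.

161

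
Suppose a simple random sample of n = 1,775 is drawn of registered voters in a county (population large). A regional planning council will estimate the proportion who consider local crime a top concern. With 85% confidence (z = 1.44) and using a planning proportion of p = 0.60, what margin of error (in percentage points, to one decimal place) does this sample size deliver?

1.7

SE(p̂) = √[p(1−p)/n] = √[0.2400/1775] = 0.01163.
E = z × SE = 1.44 × 0.01163 = 0.01674, or 1.7 percentage points.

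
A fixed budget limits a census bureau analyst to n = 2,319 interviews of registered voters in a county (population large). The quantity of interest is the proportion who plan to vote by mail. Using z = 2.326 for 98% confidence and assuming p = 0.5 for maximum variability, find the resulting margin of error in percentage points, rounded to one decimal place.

2.4

SE(p̂) = √[p(1−p)/n] = √[0.2500/2319] = 0.01038.
E = z × SE = 2.326 × 0.01038 = 0.02415, or 2.4 percentage points.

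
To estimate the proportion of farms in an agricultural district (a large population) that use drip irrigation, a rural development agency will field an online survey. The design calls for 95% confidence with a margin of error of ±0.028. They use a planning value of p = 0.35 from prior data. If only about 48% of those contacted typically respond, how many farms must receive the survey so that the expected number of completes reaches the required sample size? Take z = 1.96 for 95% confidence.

2323

Completed interviews needed: n₀ = 1.96² × 0.2275 / 0.028² ≈ 1114.75 → 1115.
At a 48% response rate, contacts needed = 1115 / 0.48 ≈ 2322.92 → 2323.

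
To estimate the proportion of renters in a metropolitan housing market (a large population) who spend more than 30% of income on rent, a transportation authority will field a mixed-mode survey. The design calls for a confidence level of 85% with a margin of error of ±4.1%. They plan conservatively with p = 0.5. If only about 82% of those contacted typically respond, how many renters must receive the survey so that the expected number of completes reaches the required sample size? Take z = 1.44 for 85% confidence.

Completed interviews needed: n₀ = 1.44² × 0.2500 / 0.041² ≈ 308.39 → 309.
At an 82% response rate, contacts needed = 309 / 0.82 ≈ 376.83 → 377.

377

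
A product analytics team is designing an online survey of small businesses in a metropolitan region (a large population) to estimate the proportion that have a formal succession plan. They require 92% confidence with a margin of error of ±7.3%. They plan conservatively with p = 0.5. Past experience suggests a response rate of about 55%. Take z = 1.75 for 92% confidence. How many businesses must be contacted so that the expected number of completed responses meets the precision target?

262

Completed interviews needed: n₀ = 1.75² × 0.2500 / 0.073² ≈ 143.67 → 144.
At a 55% response rate, contacts needed = 144 / 0.55 ≈ 261.82 → 262.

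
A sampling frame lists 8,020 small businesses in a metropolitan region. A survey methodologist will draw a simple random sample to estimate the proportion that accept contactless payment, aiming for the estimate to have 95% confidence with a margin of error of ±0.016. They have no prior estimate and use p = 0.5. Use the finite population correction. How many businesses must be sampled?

For 95% confidence, z = 1.96.
Unadjusted: n₀ = 1.96² × 0.50 × 0.50 / 0.016² ≈ 3751.56, so n₀ = 3752.
Finite population correction with N = 8,020: n = n₀ / (1 + (n₀−1)/N) = 3752 / (1 + 3751/8020) = 3752 / 1.4677 ≈ 2556.37.
Rounding up, n = 2557.

2557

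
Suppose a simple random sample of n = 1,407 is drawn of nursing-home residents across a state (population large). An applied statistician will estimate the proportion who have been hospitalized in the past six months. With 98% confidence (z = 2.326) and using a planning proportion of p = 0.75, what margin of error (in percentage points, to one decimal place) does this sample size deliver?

2.7

SE(p̂) = √[p(1−p)/n] = √[0.1875/1407] = 0.01154.
E = z × SE = 2.326 × 0.01154 = 0.02685, or 2.7 percentage points.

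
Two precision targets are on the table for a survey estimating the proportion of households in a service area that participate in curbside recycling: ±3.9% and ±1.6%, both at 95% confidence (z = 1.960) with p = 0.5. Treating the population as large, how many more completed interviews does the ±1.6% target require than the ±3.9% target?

3120

At ±3.9%: n = 1.960² × 0.2500 / 0.039² ≈ 631.43 → 632.
At ±1.6%: n = 1.960² × 0.2500 / 0.016² ≈ 3751.56 → 3752.
Additional respondents: 3752 − 632 = 3120.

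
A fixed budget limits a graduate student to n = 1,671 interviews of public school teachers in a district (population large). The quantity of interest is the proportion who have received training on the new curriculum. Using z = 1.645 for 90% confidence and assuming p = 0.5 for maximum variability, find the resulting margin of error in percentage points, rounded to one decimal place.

SE(p̂) = √[p(1−p)/n] = √[0.2500/1671] = 0.01223.
E = z × SE = 1.645 × 0.01223 = 0.02012, or 2.0 percentage points.

2.0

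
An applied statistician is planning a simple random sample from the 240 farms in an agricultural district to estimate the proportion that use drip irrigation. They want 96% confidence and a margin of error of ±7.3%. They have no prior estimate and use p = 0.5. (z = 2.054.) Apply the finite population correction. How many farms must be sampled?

Unadjusted: n₀ = 2.054² × 0.50 × 0.50 / 0.073² ≈ 197.92, so n₀ = 198.
Finite population correction with N = 240: n = n₀ / (1 + (n₀−1)/N) = 198 / (1 + 197/240) = 198 / 1.8208 ≈ 108.74.
Rounding up, n = 109.

109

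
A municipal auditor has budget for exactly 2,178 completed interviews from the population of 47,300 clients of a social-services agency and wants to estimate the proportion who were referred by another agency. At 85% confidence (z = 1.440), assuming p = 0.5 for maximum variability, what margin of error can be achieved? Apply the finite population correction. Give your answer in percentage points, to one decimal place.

1.5

Finite-population factor: (N−n)/(N−1) = (47300−2178)/(47300−1) = 0.9540.
SE(p̂) = √[p(1−p)/n · (N−n)/(N−1)] = √[0.2500/2178 × 0.9540] = 0.01046.
E = z × SE = 1.440 × 0.01046 = 0.01507 ≈ 1.5 percentage points.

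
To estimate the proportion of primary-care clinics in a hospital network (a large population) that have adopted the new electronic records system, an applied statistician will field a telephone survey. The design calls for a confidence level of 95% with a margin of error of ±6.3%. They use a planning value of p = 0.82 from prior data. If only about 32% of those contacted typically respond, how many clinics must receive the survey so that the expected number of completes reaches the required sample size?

447

For 95% confidence, z = 1.96.
Completed interviews needed: n₀ = 1.96² × 0.1476 / 0.063² ≈ 142.86 → 143.
At a 32% response rate, contacts needed = 143 / 0.32 ≈ 446.88 → 447.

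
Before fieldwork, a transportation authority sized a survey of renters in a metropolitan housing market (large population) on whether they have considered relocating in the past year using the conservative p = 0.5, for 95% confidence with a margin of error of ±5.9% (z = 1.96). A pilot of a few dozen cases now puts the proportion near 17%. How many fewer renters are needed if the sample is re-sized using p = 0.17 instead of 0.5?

120

Conservative (p = 0.5): n = 1.96² × 0.25 / 0.059² ≈ 275.90 → 276.
Using p = 0.17: p(1−p) = 0.1411, so n = 1.96² × 0.1411 / 0.059² ≈ 155.72 → 156.
Reduction: 276 − 156 = 120.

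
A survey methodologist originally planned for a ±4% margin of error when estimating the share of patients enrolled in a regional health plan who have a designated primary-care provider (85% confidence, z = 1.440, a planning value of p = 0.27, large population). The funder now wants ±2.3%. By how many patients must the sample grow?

517

At ±4%: n = 1.440² × 0.1971 / 0.040² ≈ 255.44 → 256.
At ±2.3%: n = 1.440² × 0.1971 / 0.023² ≈ 772.60 → 773.
Additional respondents: 773 − 256 = 517.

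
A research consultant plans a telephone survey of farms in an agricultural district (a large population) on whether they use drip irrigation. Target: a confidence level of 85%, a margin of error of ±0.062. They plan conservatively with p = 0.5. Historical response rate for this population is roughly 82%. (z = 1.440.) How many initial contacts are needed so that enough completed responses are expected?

Completed interviews needed: n₀ = 1.440² × 0.2500 / 0.062² ≈ 134.86 → 135.
At an 82% response rate, contacts needed = 135 / 0.82 ≈ 164.63 → 165.

165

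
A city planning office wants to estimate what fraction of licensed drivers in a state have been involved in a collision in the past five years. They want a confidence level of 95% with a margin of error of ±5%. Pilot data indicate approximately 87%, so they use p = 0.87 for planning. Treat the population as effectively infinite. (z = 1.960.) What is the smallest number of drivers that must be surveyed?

174

With p = 0.87, p(1−p) = 0.1131.
n = z²·p(1−p)/E² = 1.960² × 0.1131 / 0.050² = 3.8416 × 0.1131 / 0.002500 ≈ 173.79.
Rounding up gives n = 174.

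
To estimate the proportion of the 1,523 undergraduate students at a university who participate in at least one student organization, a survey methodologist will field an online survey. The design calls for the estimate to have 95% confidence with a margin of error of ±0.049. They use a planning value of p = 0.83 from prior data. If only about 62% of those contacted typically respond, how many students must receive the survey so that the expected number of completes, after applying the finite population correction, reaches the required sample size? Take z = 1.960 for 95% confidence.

Completed interviews needed (unadjusted): n₀ = 1.960² × 0.1411 / 0.049² ≈ 225.76 → 226.
FPC for N = 1,523: n = 226 / (1 + 225/1523) = 226 / 1.1477 ≈ 196.91 → 197.
At a 62% response rate, contacts needed = 197 / 0.62 ≈ 317.74 → 318.

318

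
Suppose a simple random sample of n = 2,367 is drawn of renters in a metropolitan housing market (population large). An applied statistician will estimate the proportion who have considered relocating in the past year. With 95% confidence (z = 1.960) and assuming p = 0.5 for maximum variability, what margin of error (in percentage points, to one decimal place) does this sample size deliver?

SE(p̂) = √[p(1−p)/n] = √[0.2500/2367] = 0.01028.
E = z × SE = 1.960 × 0.01028 = 0.02014, or 2.0 percentage points.

2.0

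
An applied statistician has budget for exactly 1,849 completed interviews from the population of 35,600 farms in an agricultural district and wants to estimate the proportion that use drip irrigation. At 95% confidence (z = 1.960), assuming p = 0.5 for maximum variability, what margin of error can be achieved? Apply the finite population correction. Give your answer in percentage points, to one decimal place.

Finite-population factor: (N−n)/(N−1) = (35600−1849)/(35600−1) = 0.9481.
SE(p̂) = √[p(1−p)/n · (N−n)/(N−1)] = √[0.2500/1849 × 0.9481] = 0.01132.
E = z × SE = 1.960 × 0.01132 = 0.02219 ≈ 2.2 percentage points.

2.2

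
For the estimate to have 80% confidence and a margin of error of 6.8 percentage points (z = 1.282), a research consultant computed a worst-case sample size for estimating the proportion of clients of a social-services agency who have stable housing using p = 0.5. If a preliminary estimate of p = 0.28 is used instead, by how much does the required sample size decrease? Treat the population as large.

17

Conservative (p = 0.5): n = 1.282² × 0.25 / 0.068² ≈ 88.86 → 89.
Using p = 0.28: p(1−p) = 0.2016, so n = 1.282² × 0.2016 / 0.068² ≈ 71.66 → 72.
Reduction: 89 − 72 = 17.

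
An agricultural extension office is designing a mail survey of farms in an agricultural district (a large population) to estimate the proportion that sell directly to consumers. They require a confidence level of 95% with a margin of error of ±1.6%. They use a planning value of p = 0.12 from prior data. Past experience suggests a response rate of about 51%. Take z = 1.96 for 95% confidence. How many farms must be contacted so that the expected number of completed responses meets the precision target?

3108

Completed interviews needed: n₀ = 1.96² × 0.1056 / 0.016² ≈ 1584.66 → 1585.
At a 51% response rate, contacts needed = 1585 / 0.51 ≈ 3107.84 → 3108.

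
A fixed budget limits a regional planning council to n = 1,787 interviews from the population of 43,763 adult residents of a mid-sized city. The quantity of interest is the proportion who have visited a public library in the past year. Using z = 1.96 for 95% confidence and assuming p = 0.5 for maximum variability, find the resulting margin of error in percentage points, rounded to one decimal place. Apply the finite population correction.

2.3

Finite-population factor: (N−n)/(N−1) = (43763−1787)/(43763−1) = 0.9592.
SE(p̂) = √[p(1−p)/n · (N−n)/(N−1)] = √[0.2500/1787 × 0.9592] = 0.01158.
E = z × SE = 1.96 × 0.01158 = 0.02270 ≈ 2.3 percentage points.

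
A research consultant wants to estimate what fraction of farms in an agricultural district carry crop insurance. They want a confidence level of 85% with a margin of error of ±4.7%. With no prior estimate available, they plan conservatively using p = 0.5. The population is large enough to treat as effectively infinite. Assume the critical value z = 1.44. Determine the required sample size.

With p = 0.5, p(1−p) = 0.25.
n = z²·p(1−p)/E² = 1.44² × 0.2500 / 0.047² = 2.0736 × 0.2500 / 0.002209 ≈ 234.68.
Rounding up gives n = 235.

235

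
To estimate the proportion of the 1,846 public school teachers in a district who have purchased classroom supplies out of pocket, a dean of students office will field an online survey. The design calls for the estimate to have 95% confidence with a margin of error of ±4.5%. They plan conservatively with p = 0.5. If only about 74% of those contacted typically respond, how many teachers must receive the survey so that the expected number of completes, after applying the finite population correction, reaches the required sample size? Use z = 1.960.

511

Completed interviews needed (unadjusted): n₀ = 1.960² × 0.2500 / 0.045² ≈ 474.27 → 475.
FPC for N = 1,846: n = 475 / (1 + 474/1846) = 475 / 1.2568 ≈ 377.95 → 378.
At a 74% response rate, contacts needed = 378 / 0.74 ≈ 510.81 → 511.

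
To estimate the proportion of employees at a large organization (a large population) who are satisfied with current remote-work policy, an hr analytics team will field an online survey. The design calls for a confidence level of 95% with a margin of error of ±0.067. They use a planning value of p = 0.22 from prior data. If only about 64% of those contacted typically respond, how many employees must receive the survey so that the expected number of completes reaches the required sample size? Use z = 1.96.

Completed interviews needed: n₀ = 1.96² × 0.1716 / 0.067² ≈ 146.85 → 147.
At a 64% response rate, contacts needed = 147 / 0.64 ≈ 229.69 → 230.

230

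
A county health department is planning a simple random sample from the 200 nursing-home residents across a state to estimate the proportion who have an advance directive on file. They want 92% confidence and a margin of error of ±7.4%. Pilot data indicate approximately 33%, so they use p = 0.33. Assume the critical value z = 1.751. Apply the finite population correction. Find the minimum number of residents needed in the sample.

77

Unadjusted: n₀ = 1.751² × 0.33 × 0.67 / 0.074² ≈ 123.79, so n₀ = 124.
Finite population correction with N = 200: n = n₀ / (1 + (n₀−1)/N) = 124 / (1 + 123/200) = 124 / 1.6150 ≈ 76.78.
Rounding up, n = 77.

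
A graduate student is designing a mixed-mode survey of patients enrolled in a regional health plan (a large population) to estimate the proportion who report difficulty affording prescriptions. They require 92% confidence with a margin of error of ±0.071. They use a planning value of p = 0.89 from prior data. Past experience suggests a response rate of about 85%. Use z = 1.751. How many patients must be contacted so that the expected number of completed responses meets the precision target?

Completed interviews needed: n₀ = 1.751² × 0.0979 / 0.071² ≈ 59.54 → 60.
At an 85% response rate, contacts needed = 60 / 0.85 ≈ 70.59 → 71.

71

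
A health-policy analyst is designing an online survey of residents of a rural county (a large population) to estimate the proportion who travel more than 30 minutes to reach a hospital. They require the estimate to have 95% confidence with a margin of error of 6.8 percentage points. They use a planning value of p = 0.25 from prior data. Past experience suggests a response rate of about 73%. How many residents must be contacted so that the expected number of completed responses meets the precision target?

214

For 95% confidence, z = 1.960.
Completed interviews needed: n₀ = 1.960² × 0.1875 / 0.068² ≈ 155.77 → 156.
At a 73% response rate, contacts needed = 156 / 0.73 ≈ 213.70 → 214.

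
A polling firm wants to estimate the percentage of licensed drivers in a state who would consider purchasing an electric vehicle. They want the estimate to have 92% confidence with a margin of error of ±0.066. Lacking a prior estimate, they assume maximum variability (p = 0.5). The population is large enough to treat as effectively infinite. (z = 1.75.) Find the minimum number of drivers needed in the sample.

176

With p = 0.5, p(1−p) = 0.25.
n = z²·p(1−p)/E² = 1.75² × 0.2500 / 0.066² = 3.0625 × 0.2500 / 0.004356 ≈ 175.76.
Rounding up gives n = 176.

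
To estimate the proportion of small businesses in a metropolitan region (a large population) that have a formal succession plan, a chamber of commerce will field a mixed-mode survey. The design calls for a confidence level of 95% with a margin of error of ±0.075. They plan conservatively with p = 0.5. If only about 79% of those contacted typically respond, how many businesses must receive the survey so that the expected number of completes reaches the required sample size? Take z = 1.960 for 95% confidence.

Completed interviews needed: n₀ = 1.960² × 0.2500 / 0.075² ≈ 170.74 → 171.
At a 79% response rate, contacts needed = 171 / 0.79 ≈ 216.46 → 217.

217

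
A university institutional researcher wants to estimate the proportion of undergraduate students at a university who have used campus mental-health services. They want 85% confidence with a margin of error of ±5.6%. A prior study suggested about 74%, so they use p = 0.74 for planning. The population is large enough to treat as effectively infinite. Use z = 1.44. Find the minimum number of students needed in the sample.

128

With p = 0.74, p(1−p) = 0.1924.
n = z²·p(1−p)/E² = 1.44² × 0.1924 / 0.056² = 2.0736 × 0.1924 / 0.003136 ≈ 127.22.
Rounding up gives n = 128.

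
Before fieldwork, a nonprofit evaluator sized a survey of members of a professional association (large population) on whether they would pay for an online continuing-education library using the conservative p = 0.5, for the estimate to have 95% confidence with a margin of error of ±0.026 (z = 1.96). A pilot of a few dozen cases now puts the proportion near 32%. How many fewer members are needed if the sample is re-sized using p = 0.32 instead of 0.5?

184

Conservative (p = 0.5): n = 1.96² × 0.25 / 0.026² ≈ 1420.71 → 1421.
Using p = 0.32: p(1−p) = 0.2176, so n = 1.96² × 0.2176 / 0.026² ≈ 1236.59 → 1237.
Reduction: 1421 − 1237 = 184.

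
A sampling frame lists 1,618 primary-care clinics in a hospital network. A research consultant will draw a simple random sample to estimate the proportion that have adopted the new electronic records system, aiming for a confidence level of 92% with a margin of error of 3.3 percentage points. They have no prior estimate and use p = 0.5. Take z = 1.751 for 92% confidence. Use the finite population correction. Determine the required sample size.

Unadjusted: n₀ = 1.751² × 0.50 × 0.50 / 0.033² ≈ 703.86, so n₀ = 704.
Finite population correction with N = 1,618: n = n₀ / (1 + (n₀−1)/N) = 704 / (1 + 703/1618) = 704 / 1.4345 ≈ 490.77.
Rounding up, n = 491.

491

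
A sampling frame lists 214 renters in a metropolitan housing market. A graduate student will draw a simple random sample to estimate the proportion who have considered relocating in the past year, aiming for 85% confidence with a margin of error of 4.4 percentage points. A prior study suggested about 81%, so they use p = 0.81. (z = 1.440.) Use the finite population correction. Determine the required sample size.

Unadjusted: n₀ = 1.440² × 0.81 × 0.19 / 0.044² ≈ 164.84, so n₀ = 165.
Finite population correction with N = 214: n = n₀ / (1 + (n₀−1)/N) = 165 / (1 + 164/214) = 165 / 1.7664 ≈ 93.41.
Rounding up, n = 94.

94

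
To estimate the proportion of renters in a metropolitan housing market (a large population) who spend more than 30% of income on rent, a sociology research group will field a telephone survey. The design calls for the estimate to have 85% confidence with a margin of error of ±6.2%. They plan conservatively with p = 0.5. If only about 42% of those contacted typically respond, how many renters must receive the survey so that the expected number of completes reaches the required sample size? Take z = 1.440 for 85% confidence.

Completed interviews needed: n₀ = 1.440² × 0.2500 / 0.062² ≈ 134.86 → 135.
At a 42% response rate, contacts needed = 135 / 0.42 ≈ 321.43 → 322.

322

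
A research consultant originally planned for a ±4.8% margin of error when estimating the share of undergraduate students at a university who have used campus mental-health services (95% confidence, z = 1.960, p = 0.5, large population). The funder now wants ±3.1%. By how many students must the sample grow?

583

At ±4.8%: n = 1.960² × 0.2500 / 0.048² ≈ 416.84 → 417.
At ±3.1%: n = 1.960² × 0.2500 / 0.031² ≈ 999.38 → 1000.
Additional respondents: 1000 − 417 = 583.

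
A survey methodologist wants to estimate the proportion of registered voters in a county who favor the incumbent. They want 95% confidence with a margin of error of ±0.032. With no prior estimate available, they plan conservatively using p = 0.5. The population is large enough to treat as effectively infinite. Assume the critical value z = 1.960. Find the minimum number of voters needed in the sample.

With p = 0.5, p(1−p) = 0.25.
n = z²·p(1−p)/E² = 1.960² × 0.2500 / 0.032² = 3.8416 × 0.2500 / 0.001024 ≈ 937.89.
Rounding up gives n = 938.

938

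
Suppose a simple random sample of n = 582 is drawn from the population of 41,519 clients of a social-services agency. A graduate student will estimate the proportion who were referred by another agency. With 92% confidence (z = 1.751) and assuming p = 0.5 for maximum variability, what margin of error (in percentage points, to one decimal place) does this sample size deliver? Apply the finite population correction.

3.6

Finite-population factor: (N−n)/(N−1) = (41519−582)/(41519−1) = 0.9860.
SE(p̂) = √[p(1−p)/n · (N−n)/(N−1)] = √[0.2500/582 × 0.9860] = 0.02058.
E = z × SE = 1.751 × 0.02058 = 0.03604 ≈ 3.6 percentage points.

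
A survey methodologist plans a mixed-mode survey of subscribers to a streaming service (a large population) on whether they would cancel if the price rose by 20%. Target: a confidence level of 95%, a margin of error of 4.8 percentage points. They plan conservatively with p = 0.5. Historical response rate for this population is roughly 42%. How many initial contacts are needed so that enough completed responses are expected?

For 95% confidence, z = 1.96.
Completed interviews needed: n₀ = 1.96² × 0.2500 / 0.048² ≈ 416.84 → 417.
At a 42% response rate, contacts needed = 417 / 0.42 ≈ 992.86 → 993.

993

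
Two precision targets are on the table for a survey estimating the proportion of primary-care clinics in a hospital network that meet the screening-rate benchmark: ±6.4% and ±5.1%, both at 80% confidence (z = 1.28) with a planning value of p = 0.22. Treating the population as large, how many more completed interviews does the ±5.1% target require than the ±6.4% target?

At ±6.4%: n = 1.28² × 0.1716 / 0.064² ≈ 68.64 → 69.
At ±5.1%: n = 1.28² × 0.1716 / 0.051² ≈ 108.09 → 109.
Additional respondents: 109 − 69 = 40.

40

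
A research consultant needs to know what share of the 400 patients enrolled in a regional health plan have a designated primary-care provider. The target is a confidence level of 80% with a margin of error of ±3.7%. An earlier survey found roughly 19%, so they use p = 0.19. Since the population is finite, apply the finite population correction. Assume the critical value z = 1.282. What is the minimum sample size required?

127

Unadjusted: n₀ = 1.282² × 0.19 × 0.81 / 0.037² ≈ 184.76, so n₀ = 185.
Finite population correction with N = 400: n = n₀ / (1 + (n₀−1)/N) = 185 / (1 + 184/400) = 185 / 1.4600 ≈ 126.71.
Rounding up, n = 127.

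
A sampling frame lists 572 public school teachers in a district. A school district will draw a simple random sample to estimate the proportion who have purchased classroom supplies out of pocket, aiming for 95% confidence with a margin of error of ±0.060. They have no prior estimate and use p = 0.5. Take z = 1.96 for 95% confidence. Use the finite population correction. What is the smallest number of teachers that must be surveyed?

183

Unadjusted: n₀ = 1.96² × 0.50 × 0.50 / 0.060² ≈ 266.78, so n₀ = 267.
Finite population correction with N = 572: n = n₀ / (1 + (n₀−1)/N) = 267 / (1 + 266/572) = 267 / 1.4650 ≈ 182.25.
Rounding up, n = 183.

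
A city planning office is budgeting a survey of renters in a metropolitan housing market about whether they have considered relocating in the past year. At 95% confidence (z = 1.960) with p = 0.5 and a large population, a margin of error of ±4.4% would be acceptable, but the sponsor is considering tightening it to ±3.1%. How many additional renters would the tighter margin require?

At ±4.4%: n = 1.960² × 0.2500 / 0.044² ≈ 496.07 → 497.
At ±3.1%: n = 1.960² × 0.2500 / 0.031² ≈ 999.38 → 1000.
Additional respondents: 1000 − 497 = 503.

503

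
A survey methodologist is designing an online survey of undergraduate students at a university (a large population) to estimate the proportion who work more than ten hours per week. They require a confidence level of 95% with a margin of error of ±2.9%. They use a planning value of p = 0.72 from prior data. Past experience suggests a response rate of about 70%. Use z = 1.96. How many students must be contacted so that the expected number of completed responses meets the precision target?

Completed interviews needed: n₀ = 1.96² × 0.2016 / 0.029² ≈ 920.89 → 921.
At a 70% response rate, contacts needed = 921 / 0.70 ≈ 1315.71 → 1316.

1316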